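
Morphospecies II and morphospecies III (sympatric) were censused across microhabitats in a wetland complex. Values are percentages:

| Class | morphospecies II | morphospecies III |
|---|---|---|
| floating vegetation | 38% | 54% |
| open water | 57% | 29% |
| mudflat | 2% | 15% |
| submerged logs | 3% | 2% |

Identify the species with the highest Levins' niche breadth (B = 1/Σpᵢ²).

Convert percentages to proportions (divide by 100).
Σp_IIᵢ² = 0.38² + 0.57² + 0.02² + 0.03² = 0.1444 + 0.3249 + 0.0004 + 0.0009 = 0.4706
B_II = 1 / 0.4706 = 2.1249
Σp_IIIᵢ² = 0.54² + 0.29² + 0.15² + 0.02² = 0.2916 + 0.0841 + 0.0225 + 0.0004 = 0.3986
B_III = 1 / 0.3986 = 2.5088
Highest B → broadest niche (most generalist): morphospecies III (B = 2.51).

morphospecies III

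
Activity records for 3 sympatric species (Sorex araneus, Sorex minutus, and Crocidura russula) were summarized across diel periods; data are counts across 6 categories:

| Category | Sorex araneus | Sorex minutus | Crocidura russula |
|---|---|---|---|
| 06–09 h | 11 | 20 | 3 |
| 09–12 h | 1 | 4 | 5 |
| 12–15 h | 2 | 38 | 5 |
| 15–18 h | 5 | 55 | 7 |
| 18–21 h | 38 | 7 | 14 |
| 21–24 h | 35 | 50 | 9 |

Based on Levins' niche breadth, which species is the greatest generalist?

Crocidura russula

Proportions for Sorex araneus (n=92): 11/92=0.1196, 1/92=0.0109, 2/92=0.0217, 5/92=0.0543, 38/92=0.4130, 35/92=0.3804
Proportions for Sorex minutus (n=174): 20/174=0.1149, 4/174=0.0230, 38/174=0.2184, 55/174=0.3161, 7/174=0.0402, 50/174=0.2874
Proportions for Crocidura russula (n=43): 3/43=0.0698, 5/43=0.1163, 5/43=0.1163, 7/43=0.1628, 14/43=0.3256, 9/43=0.2093
Σp_aranᵢ² = 0.1196² + 0.0109² + 0.0217² + 0.0543² + 0.4130² + 0.3804² = 0.014304 + 0.000119 + 0.000471 + 0.002948 + 0.170569 + 0.144704 = 0.333115
B_aran = 1 / 0.333115 = 3.0020
Σp_minuᵢ² = 0.1149² + 0.0230² + 0.2184² + 0.3161² + 0.0402² + 0.2874² = 0.013202 + 0.000529 + 0.047699 + 0.099919 + 0.001616 + 0.082599 = 0.245564
B_minu = 1 / 0.245564 = 4.0723
Σp_russᵢ² = 0.0698² + 0.1163² + 0.1163² + 0.1628² + 0.3256² + 0.2093² = 0.004872 + 0.013526 + 0.013526 + 0.026504 + 0.106015 + 0.043806 = 0.208249
B_russ = 1 / 0.208249 = 4.8019
Highest B → broadest niche (most generalist): Crocidura russula (B = 4.80).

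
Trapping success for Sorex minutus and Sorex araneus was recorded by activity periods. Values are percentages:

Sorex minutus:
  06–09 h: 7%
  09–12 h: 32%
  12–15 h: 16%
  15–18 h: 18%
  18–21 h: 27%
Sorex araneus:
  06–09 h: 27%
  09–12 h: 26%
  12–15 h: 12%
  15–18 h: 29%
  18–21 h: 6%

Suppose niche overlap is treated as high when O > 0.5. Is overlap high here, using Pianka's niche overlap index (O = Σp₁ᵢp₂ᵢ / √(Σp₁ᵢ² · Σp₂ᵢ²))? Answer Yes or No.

Convert percentages to proportions (divide by 100).
Σ p₁ᵢp₂ᵢ = 0.0189 + 0.0832 + 0.0192 + 0.0522 + 0.0162 = 0.1897
Σp_1ᵢ² = 0.07² + 0.32² + 0.16² + 0.18² + 0.27² = 0.0049 + 0.1024 + 0.0256 + 0.0324 + 0.0729 = 0.2382
Σp_2ᵢ² = 0.27² + 0.26² + 0.12² + 0.29² + 0.06² = 0.0729 + 0.0676 + 0.0144 + 0.0841 + 0.0036 = 0.2426
O = 0.1897 / √(0.2382 × 0.2426) = 0.1897 / 0.24039 = 0.7891
O = 0.7891 > 0.5 → Yes.

Yes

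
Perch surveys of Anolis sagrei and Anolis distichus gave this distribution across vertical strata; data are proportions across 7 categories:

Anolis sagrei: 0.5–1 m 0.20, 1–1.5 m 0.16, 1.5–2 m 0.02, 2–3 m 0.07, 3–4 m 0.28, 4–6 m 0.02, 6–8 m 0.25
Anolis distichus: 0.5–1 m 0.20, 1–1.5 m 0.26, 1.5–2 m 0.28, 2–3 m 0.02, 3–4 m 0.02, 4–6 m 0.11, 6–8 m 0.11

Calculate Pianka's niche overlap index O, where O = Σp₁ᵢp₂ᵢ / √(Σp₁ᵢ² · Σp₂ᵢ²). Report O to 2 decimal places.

0.59

Σ p₁ᵢp₂ᵢ = 0.0400 + 0.0416 + 0.0056 + 0.0014 + 0.0056 + 0.0022 + 0.0275 = 0.1239
Σp_1ᵢ² = 0.20² + 0.16² + 0.02² + 0.07² + 0.28² + 0.02² + 0.25² = 0.0400 + 0.0256 + 0.0004 + 0.0049 + 0.0784 + 0.0004 + 0.0625 = 0.2122
Σp_2ᵢ² = 0.20² + 0.26² + 0.28² + 0.02² + 0.02² + 0.11² + 0.11² = 0.0400 + 0.0676 + 0.0784 + 0.0004 + 0.0004 + 0.0121 + 0.0121 = 0.2110
O = 0.1239 / √(0.2122 × 0.2110) = 0.1239 / 0.21160 = 0.5855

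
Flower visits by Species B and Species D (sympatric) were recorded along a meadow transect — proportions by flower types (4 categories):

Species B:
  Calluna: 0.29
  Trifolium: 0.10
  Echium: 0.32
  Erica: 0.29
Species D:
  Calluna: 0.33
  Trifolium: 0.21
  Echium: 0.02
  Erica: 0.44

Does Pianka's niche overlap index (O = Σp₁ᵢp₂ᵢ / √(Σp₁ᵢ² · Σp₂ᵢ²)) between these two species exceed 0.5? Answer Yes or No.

Yes

Σ p₁ᵢp₂ᵢ = 0.0957 + 0.0210 + 0.0064 + 0.1276 = 0.2507
Σp_1ᵢ² = 0.29² + 0.10² + 0.32² + 0.29² = 0.0841 + 0.0100 + 0.1024 + 0.0841 = 0.2806
Σp_2ᵢ² = 0.33² + 0.21² + 0.02² + 0.44² = 0.1089 + 0.0441 + 0.0004 + 0.1936 = 0.3470
O = 0.2507 / √(0.2806 × 0.3470) = 0.2507 / 0.31204 = 0.8034
O = 0.8034 > 0.5 → Yes.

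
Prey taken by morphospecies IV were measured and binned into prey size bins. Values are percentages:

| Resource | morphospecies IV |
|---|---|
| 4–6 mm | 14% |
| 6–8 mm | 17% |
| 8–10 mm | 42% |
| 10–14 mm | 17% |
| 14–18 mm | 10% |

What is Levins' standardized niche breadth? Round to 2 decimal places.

0.70

Convert percentages to proportions (divide by 100).
Σpᵢ² = 0.14² + 0.17² + 0.42² + 0.17² + 0.10² = 0.0196 + 0.0289 + 0.1764 + 0.0289 + 0.0100 = 0.2638
B = 1 / 0.2638 = 3.7908
Bₛ = (B − 1)/(n − 1) = (3.7908 − 1)/(5 − 1) = 2.7908/4 = 0.6977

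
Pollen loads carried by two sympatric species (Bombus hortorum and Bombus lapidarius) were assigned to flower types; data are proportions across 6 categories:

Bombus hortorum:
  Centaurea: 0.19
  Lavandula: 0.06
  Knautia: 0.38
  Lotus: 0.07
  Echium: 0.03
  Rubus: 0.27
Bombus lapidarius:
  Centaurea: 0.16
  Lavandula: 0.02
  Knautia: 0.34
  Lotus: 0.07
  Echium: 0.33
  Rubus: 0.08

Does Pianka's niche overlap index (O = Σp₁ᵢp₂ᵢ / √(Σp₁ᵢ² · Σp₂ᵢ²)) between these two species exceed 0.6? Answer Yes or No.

Yes

Σ p₁ᵢp₂ᵢ = 0.0304 + 0.0012 + 0.1292 + 0.0049 + 0.0099 + 0.0216 = 0.1972
Σp_1ᵢ² = 0.19² + 0.06² + 0.38² + 0.07² + 0.03² + 0.27² = 0.0361 + 0.0036 + 0.1444 + 0.0049 + 0.0009 + 0.0729 = 0.2628
Σp_2ᵢ² = 0.16² + 0.02² + 0.34² + 0.07² + 0.33² + 0.08² = 0.0256 + 0.0004 + 0.1156 + 0.0049 + 0.1089 + 0.0064 = 0.2618
O = 0.1972 / √(0.2628 × 0.2618) = 0.1972 / 0.26230 = 0.7518
O = 0.7518 > 0.6 → Yes.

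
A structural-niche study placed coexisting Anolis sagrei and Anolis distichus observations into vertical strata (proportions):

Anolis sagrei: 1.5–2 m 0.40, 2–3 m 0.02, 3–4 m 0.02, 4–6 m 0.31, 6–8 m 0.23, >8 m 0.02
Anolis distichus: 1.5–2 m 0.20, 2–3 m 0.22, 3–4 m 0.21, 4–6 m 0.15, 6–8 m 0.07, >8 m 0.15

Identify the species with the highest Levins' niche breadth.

Anolis distichus

Σp_sagrᵢ² = 0.40² + 0.02² + 0.02² + 0.31² + 0.23² + 0.02² = 0.1600 + 0.0004 + 0.0004 + 0.0961 + 0.0529 + 0.0004 = 0.3102
B_sagr = 1 / 0.3102 = 3.2237
Σp_distᵢ² = 0.20² + 0.22² + 0.21² + 0.15² + 0.07² + 0.15² = 0.0400 + 0.0484 + 0.0441 + 0.0225 + 0.0049 + 0.0225 = 0.1824
B_dist = 1 / 0.1824 = 5.4825
Highest B → broadest niche (most generalist): Anolis distichus (B = 5.48).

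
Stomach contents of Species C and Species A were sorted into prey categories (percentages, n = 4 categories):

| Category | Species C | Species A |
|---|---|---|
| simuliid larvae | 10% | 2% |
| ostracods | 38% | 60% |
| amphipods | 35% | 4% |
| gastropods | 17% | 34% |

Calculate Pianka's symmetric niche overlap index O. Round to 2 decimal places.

0.79

Convert percentages to proportions (divide by 100).
Σ p₁ᵢp₂ᵢ = 0.0020 + 0.2280 + 0.0140 + 0.0578 = 0.3018
Σp_1ᵢ² = 0.10² + 0.38² + 0.35² + 0.17² = 0.0100 + 0.1444 + 0.1225 + 0.0289 = 0.3058
Σp_2ᵢ² = 0.02² + 0.60² + 0.04² + 0.34² = 0.0004 + 0.3600 + 0.0016 + 0.1156 = 0.4776
O = 0.3018 / √(0.3058 × 0.4776) = 0.3018 / 0.38216 = 0.7897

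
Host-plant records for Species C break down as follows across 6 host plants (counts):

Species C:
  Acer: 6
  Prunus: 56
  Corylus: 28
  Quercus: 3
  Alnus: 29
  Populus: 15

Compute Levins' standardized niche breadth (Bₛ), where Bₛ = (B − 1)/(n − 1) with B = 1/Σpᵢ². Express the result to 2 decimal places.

Proportions for Species C (n=137): 6/137=0.0438, 56/137=0.4088, 28/137=0.2044, 3/137=0.0219, 29/137=0.2117, 15/137=0.1095
Σpᵢ² = 0.0438² + 0.4088² + 0.2044² + 0.0219² + 0.2117² + 0.1095² = 0.001918 + 0.167117 + 0.041779 + 0.000480 + 0.044817 + 0.011990 = 0.268101
B = 1 / 0.268101 = 3.7299
Bₛ = (B − 1)/(n − 1) = (3.7299 − 1)/(6 − 1) = 2.7299/5 = 0.5460

0.55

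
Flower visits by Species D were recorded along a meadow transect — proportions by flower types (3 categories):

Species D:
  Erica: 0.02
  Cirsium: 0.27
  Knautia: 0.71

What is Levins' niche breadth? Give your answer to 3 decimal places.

Σpᵢ² = 0.02² + 0.27² + 0.71² = 0.0004 + 0.0729 + 0.5041 = 0.5774
B = 1 / 0.5774 = 1.73190

1.732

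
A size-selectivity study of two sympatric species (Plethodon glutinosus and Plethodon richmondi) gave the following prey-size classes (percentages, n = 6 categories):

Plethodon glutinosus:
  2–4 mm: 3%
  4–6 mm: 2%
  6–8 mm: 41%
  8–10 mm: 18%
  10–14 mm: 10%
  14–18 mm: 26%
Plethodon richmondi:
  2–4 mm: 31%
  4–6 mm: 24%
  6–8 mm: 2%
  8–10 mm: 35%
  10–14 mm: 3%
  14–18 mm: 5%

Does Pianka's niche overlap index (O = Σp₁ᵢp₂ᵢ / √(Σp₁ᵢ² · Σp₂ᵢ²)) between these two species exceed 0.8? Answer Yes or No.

Convert percentages to proportions (divide by 100).
Σ p₁ᵢp₂ᵢ = 0.0093 + 0.0048 + 0.0082 + 0.0630 + 0.0030 + 0.0130 = 0.1013
Σp_1ᵢ² = 0.03² + 0.02² + 0.41² + 0.18² + 0.10² + 0.26² = 0.0009 + 0.0004 + 0.1681 + 0.0324 + 0.0100 + 0.0676 = 0.2794
Σp_2ᵢ² = 0.31² + 0.24² + 0.02² + 0.35² + 0.03² + 0.05² = 0.0961 + 0.0576 + 0.0004 + 0.1225 + 0.0009 + 0.0025 = 0.2800
O = 0.1013 / √(0.2794 × 0.2800) = 0.1013 / 0.27970 = 0.3622
O = 0.3622 < 0.8 → No.

No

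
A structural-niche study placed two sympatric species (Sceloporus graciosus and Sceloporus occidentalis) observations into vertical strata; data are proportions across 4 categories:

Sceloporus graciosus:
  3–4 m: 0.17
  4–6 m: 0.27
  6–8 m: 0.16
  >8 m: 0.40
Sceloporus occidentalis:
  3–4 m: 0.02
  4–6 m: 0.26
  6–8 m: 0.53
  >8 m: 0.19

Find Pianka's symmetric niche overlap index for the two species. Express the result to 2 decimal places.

Σ p₁ᵢp₂ᵢ = 0.0034 + 0.0702 + 0.0848 + 0.0760 = 0.2344
Σp_1ᵢ² = 0.17² + 0.27² + 0.16² + 0.40² = 0.0289 + 0.0729 + 0.0256 + 0.1600 = 0.2874
Σp_2ᵢ² = 0.02² + 0.26² + 0.53² + 0.19² = 0.0004 + 0.0676 + 0.2809 + 0.0361 = 0.3850
O = 0.2344 / √(0.2874 × 0.3850) = 0.2344 / 0.33264 = 0.7047

0.70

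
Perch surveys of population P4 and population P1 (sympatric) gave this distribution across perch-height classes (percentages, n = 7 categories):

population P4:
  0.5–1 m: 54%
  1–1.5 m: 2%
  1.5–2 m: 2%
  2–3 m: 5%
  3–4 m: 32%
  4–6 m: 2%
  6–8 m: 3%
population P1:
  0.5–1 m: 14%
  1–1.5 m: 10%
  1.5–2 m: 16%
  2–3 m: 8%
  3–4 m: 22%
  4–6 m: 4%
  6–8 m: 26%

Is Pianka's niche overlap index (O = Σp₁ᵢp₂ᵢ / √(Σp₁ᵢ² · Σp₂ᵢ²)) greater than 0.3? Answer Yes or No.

Yes

Convert percentages to proportions (divide by 100).
Σ p₁ᵢp₂ᵢ = 0.0756 + 0.0020 + 0.0032 + 0.0040 + 0.0704 + 0.0008 + 0.0078 = 0.1638
Σp_1ᵢ² = 0.54² + 0.02² + 0.02² + 0.05² + 0.32² + 0.02² + 0.03² = 0.2916 + 0.0004 + 0.0004 + 0.0025 + 0.1024 + 0.0004 + 0.0009 = 0.3986
Σp_2ᵢ² = 0.14² + 0.10² + 0.16² + 0.08² + 0.22² + 0.04² + 0.26² = 0.0196 + 0.0100 + 0.0256 + 0.0064 + 0.0484 + 0.0016 + 0.0676 = 0.1792
O = 0.1638 / √(0.3986 × 0.1792) = 0.1638 / 0.26726 = 0.6129
O = 0.6129 > 0.3 → Yes.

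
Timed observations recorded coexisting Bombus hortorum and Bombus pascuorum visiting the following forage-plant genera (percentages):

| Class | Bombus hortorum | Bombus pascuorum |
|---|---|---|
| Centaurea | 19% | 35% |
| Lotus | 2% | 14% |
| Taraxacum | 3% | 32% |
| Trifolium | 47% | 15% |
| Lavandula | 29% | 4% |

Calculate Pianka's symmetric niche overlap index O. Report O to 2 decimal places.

0.53

Convert percentages to proportions (divide by 100).
Σ p₁ᵢp₂ᵢ = 0.0665 + 0.0028 + 0.0096 + 0.0705 + 0.0116 = 0.1610
Σp_1ᵢ² = 0.19² + 0.02² + 0.03² + 0.47² + 0.29² = 0.0361 + 0.0004 + 0.0009 + 0.2209 + 0.0841 = 0.3424
Σp_2ᵢ² = 0.35² + 0.14² + 0.32² + 0.15² + 0.04² = 0.1225 + 0.0196 + 0.1024 + 0.0225 + 0.0016 = 0.2686
O = 0.1610 / √(0.3424 × 0.2686) = 0.1610 / 0.30326 = 0.5309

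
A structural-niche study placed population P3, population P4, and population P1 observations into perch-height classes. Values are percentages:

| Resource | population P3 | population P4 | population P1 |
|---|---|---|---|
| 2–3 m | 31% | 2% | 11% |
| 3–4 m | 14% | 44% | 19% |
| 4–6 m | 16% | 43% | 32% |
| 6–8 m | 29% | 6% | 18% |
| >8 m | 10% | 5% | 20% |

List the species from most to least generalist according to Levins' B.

population P1 > population P3 > population P4

Convert percentages to proportions (divide by 100).
Σp_P3ᵢ² = 0.31² + 0.14² + 0.16² + 0.29² + 0.10² = 0.0961 + 0.0196 + 0.0256 + 0.0841 + 0.0100 = 0.2354
B_P3 = 1 / 0.2354 = 4.2481
Σp_P4ᵢ² = 0.02² + 0.44² + 0.43² + 0.06² + 0.05² = 0.0004 + 0.1936 + 0.1849 + 0.0036 + 0.0025 = 0.3850
B_P4 = 1 / 0.3850 = 2.5974
Σp_P1ᵢ² = 0.11² + 0.19² + 0.32² + 0.18² + 0.20² = 0.0121 + 0.0361 + 0.1024 + 0.0324 + 0.0400 = 0.2230
B_P1 = 1 / 0.2230 = 4.4843
Ranking by B (broadest → narrowest): population P1 (4.48) > population P3 (4.25) > population P4 (2.60)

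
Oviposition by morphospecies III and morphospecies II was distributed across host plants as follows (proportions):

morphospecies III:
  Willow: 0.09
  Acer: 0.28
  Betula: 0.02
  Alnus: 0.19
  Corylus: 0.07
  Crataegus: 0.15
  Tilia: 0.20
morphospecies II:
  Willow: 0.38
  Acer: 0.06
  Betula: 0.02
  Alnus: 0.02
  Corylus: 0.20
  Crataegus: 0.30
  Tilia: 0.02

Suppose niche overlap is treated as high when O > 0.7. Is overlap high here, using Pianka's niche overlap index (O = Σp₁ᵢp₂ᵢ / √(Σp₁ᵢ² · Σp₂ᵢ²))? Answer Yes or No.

Σ p₁ᵢp₂ᵢ = 0.0342 + 0.0168 + 0.0004 + 0.0038 + 0.0140 + 0.0450 + 0.0040 = 0.1182
Σp_1ᵢ² = 0.09² + 0.28² + 0.02² + 0.19² + 0.07² + 0.15² + 0.20² = 0.0081 + 0.0784 + 0.0004 + 0.0361 + 0.0049 + 0.0225 + 0.0400 = 0.1904
Σp_2ᵢ² = 0.38² + 0.06² + 0.02² + 0.02² + 0.20² + 0.30² + 0.02² = 0.1444 + 0.0036 + 0.0004 + 0.0004 + 0.0400 + 0.0900 + 0.0004 = 0.2792
O = 0.1182 / √(0.1904 × 0.2792) = 0.1182 / 0.23056 = 0.5127
O = 0.5127 < 0.7 → No.

No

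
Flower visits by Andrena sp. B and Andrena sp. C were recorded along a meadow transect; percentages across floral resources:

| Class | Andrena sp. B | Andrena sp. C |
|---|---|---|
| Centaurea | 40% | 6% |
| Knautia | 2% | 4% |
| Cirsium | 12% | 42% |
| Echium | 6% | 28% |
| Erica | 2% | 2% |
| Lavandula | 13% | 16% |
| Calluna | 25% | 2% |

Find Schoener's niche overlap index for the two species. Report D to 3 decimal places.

Convert percentages to proportions (divide by 100).
Σ|p₁ᵢ − p₂ᵢ| = 0.34 + 0.02 + 0.30 + 0.22 + 0.00 + 0.03 + 0.23 = 1.14
D = 1 − ½ × 1.14 = 1 − 0.570 = 0.43000

0.430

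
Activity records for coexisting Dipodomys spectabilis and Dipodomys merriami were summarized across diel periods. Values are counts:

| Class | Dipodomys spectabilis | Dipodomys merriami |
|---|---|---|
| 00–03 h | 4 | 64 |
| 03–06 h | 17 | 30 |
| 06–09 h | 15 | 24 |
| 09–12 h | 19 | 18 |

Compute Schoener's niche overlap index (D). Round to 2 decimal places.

Proportions for Dipodomys spectabilis (n=55): 4/55=0.0727, 17/55=0.3091, 15/55=0.2727, 19/55=0.3455
Proportions for Dipodomys merriami (n=136): 64/136=0.4706, 30/136=0.2206, 24/136=0.1765, 18/136=0.1324
Σ|p₁ᵢ − p₂ᵢ| = 0.3979 + 0.0885 + 0.0962 + 0.2131 = 0.7957
D = 1 − ½ × 0.7957 = 1 − 0.39785 = 0.60215

0.60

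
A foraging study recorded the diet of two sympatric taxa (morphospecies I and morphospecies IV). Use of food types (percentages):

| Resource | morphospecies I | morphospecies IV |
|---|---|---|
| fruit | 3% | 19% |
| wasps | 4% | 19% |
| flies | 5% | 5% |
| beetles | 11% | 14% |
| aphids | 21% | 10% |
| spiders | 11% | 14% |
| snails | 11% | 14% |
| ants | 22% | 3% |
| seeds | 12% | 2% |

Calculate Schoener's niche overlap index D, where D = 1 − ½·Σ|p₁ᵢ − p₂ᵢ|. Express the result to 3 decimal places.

Convert percentages to proportions (divide by 100).
Σ|p₁ᵢ − p₂ᵢ| = 0.16 + 0.15 + 0.00 + 0.03 + 0.11 + 0.03 + 0.03 + 0.19 + 0.10 = 0.80
D = 1 − ½ × 0.80 = 1 − 0.400 = 0.60000

0.600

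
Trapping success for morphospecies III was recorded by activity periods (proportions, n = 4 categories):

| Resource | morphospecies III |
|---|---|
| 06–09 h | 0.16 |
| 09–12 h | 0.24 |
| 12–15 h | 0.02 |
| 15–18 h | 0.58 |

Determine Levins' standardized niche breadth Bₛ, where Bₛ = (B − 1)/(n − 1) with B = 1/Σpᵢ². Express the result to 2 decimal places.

0.46

Σpᵢ² = 0.16² + 0.24² + 0.02² + 0.58² = 0.0256 + 0.0576 + 0.0004 + 0.3364 = 0.4200
B = 1 / 0.4200 = 2.3810
Bₛ = (B − 1)/(n − 1) = (2.3810 − 1)/(4 − 1) = 1.3810/3 = 0.4603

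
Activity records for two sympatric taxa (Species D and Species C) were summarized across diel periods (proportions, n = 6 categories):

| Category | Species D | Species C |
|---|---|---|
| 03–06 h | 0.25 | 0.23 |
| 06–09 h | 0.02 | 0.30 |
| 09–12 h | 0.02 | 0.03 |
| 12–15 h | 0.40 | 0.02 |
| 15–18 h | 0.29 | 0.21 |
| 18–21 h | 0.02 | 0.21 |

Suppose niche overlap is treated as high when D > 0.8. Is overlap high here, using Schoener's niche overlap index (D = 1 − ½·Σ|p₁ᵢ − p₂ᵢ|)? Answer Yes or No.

No

Σ|p₁ᵢ − p₂ᵢ| = 0.02 + 0.28 + 0.01 + 0.38 + 0.08 + 0.19 = 0.96
D = 1 − ½ × 0.96 = 1 − 0.480 = 0.5200
D = 0.5200 < 0.8 → No.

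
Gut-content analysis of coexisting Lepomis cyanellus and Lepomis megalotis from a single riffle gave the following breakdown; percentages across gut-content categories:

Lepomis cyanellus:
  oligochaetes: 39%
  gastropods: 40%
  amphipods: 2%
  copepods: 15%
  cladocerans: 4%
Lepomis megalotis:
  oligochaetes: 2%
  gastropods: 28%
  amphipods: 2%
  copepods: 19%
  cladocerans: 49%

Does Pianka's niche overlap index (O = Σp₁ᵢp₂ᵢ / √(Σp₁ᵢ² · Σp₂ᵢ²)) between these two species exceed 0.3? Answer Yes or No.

Yes

Convert percentages to proportions (divide by 100).
Σ p₁ᵢp₂ᵢ = 0.0078 + 0.1120 + 0.0004 + 0.0285 + 0.0196 = 0.1683
Σp_1ᵢ² = 0.39² + 0.40² + 0.02² + 0.15² + 0.04² = 0.1521 + 0.1600 + 0.0004 + 0.0225 + 0.0016 = 0.3366
Σp_2ᵢ² = 0.02² + 0.28² + 0.02² + 0.19² + 0.49² = 0.0004 + 0.0784 + 0.0004 + 0.0361 + 0.2401 = 0.3554
O = 0.1683 / √(0.3366 × 0.3554) = 0.1683 / 0.34587 = 0.4866
O = 0.4866 > 0.3 → Yes.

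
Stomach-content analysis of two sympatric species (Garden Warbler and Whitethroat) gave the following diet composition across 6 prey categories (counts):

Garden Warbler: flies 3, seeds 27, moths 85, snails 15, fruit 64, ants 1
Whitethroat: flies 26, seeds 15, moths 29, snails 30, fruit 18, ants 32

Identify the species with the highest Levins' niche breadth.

Proportions for Garden Warbler (n=195): 3/195=0.0154, 27/195=0.1385, 85/195=0.4359, 15/195=0.0769, 64/195=0.3282, 1/195=0.0051
Proportions for Whitethroat (n=150): 26/150=0.1733, 15/150=0.1000, 29/150=0.1933, 30/150=0.2000, 18/150=0.1200, 32/150=0.2133
Σp_Warbᵢ² = 0.0154² + 0.1385² + 0.4359² + 0.0769² + 0.3282² + 0.0051² = 0.000237 + 0.019182 + 0.190009 + 0.005914 + 0.107715 + 0.000026 = 0.323083
B_Warb = 1 / 0.323083 = 3.0952
Σp_Whitᵢ² = 0.1733² + 0.1000² + 0.1933² + 0.2000² + 0.1200² + 0.2133² = 0.030033 + 0.010000 + 0.037365 + 0.040000 + 0.014400 + 0.045497 = 0.177295
B_Whit = 1 / 0.177295 = 5.6403
Highest B → broadest niche (most generalist): Whitethroat (B = 5.64).

Whitethroat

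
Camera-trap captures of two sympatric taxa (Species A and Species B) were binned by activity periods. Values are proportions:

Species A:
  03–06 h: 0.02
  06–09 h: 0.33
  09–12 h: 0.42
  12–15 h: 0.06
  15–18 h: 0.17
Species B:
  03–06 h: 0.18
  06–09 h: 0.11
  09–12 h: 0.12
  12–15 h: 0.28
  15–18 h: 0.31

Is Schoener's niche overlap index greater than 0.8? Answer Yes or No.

No

Σ|p₁ᵢ − p₂ᵢ| = 0.16 + 0.22 + 0.30 + 0.22 + 0.14 = 1.04
D = 1 − ½ × 1.04 = 1 − 0.520 = 0.4800
D = 0.4800 < 0.8 → No.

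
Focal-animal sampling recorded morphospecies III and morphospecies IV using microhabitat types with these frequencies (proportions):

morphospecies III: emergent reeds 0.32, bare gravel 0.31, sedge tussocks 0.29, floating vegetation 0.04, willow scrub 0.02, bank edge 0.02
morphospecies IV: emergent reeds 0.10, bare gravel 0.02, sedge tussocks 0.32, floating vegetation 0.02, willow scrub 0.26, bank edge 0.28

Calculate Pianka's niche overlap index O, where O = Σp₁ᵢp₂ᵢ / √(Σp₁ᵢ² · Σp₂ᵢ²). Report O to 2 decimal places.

Σ p₁ᵢp₂ᵢ = 0.0320 + 0.0062 + 0.0928 + 0.0008 + 0.0052 + 0.0056 = 0.1426
Σp_1ᵢ² = 0.32² + 0.31² + 0.29² + 0.04² + 0.02² + 0.02² = 0.1024 + 0.0961 + 0.0841 + 0.0016 + 0.0004 + 0.0004 = 0.2850
Σp_2ᵢ² = 0.10² + 0.02² + 0.32² + 0.02² + 0.26² + 0.28² = 0.0100 + 0.0004 + 0.1024 + 0.0004 + 0.0676 + 0.0784 = 0.2592
O = 0.1426 / √(0.2850 × 0.2592) = 0.1426 / 0.27179 = 0.5247

0.52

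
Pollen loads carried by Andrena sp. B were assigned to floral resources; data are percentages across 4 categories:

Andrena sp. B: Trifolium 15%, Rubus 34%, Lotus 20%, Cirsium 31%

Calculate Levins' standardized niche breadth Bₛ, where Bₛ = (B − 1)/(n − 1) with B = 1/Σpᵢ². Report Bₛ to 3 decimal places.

0.882

Convert percentages to proportions (divide by 100).
Σpᵢ² = 0.15² + 0.34² + 0.20² + 0.31² = 0.0225 + 0.1156 + 0.0400 + 0.0961 = 0.2742
B = 1 / 0.2742 = 3.64697
Bₛ = (B − 1)/(n − 1) = (3.64697 − 1)/(4 − 1) = 2.64697/3 = 0.88232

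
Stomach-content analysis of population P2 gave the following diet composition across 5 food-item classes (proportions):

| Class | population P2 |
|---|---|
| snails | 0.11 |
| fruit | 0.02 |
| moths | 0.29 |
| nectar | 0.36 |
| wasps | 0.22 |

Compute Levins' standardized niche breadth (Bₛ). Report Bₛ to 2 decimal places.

0.66

Σpᵢ² = 0.11² + 0.02² + 0.29² + 0.36² + 0.22² = 0.0121 + 0.0004 + 0.0841 + 0.1296 + 0.0484 = 0.2746
B = 1 / 0.2746 = 3.6417
Bₛ = (B − 1)/(n − 1) = (3.6417 − 1)/(5 − 1) = 2.6417/4 = 0.6604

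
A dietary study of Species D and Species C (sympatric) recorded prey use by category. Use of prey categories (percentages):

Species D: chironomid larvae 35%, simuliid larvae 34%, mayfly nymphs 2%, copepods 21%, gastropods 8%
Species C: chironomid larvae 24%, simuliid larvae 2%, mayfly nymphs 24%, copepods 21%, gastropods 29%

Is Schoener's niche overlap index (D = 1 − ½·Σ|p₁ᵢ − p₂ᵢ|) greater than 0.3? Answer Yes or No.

Convert percentages to proportions (divide by 100).
Σ|p₁ᵢ − p₂ᵢ| = 0.11 + 0.32 + 0.22 + 0.00 + 0.21 = 0.86
D = 1 − ½ × 0.86 = 1 − 0.430 = 0.5700
D = 0.5700 > 0.3 → Yes.

Yes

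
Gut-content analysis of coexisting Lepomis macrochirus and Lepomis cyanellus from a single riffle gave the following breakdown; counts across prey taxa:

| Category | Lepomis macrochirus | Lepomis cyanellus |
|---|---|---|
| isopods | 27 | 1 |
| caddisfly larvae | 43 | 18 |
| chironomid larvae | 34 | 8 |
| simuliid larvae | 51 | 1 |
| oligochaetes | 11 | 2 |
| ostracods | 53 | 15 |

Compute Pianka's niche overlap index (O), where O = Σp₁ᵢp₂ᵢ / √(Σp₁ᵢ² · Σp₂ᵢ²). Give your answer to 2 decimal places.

0.81

Proportions for Lepomis macrochirus (n=219): 27/219=0.1233, 43/219=0.1963, 34/219=0.1553, 51/219=0.2329, 11/219=0.0502, 53/219=0.2420
Proportions for Lepomis cyanellus (n=45): 1/45=0.0222, 18/45=0.4000, 8/45=0.1778, 1/45=0.0222, 2/45=0.0444, 15/45=0.3333
Σ p₁ᵢp₂ᵢ = 0.002737 + 0.078520 + 0.027612 + 0.005170 + 0.002229 + 0.080659 = 0.196927
Σp_1ᵢ² = 0.1233² + 0.1963² + 0.1553² + 0.2329² + 0.0502² + 0.2420² = 0.015203 + 0.038534 + 0.024118 + 0.054242 + 0.002520 + 0.058564 = 0.193181
Σp_2ᵢ² = 0.0222² + 0.4000² + 0.1778² + 0.0222² + 0.0444² + 0.3333² = 0.000493 + 0.160000 + 0.031613 + 0.000493 + 0.001971 + 0.111089 = 0.305659
O = 0.196927 / √(0.193181 × 0.305659) = 0.196927 / 0.2429969 = 0.8104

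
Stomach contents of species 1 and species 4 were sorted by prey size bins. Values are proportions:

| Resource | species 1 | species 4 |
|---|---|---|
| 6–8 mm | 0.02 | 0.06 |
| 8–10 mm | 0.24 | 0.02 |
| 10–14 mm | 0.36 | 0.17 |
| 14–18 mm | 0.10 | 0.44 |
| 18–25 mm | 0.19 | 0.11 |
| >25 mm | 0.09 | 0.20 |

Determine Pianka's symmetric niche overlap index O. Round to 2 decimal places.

0.58

Σ p₁ᵢp₂ᵢ = 0.0012 + 0.0048 + 0.0612 + 0.0440 + 0.0209 + 0.0180 = 0.1501
Σp_1ᵢ² = 0.02² + 0.24² + 0.36² + 0.10² + 0.19² + 0.09² = 0.0004 + 0.0576 + 0.1296 + 0.0100 + 0.0361 + 0.0081 = 0.2418
Σp_2ᵢ² = 0.06² + 0.02² + 0.17² + 0.44² + 0.11² + 0.20² = 0.0036 + 0.0004 + 0.0289 + 0.1936 + 0.0121 + 0.0400 = 0.2786
O = 0.1501 / √(0.2418 × 0.2786) = 0.1501 / 0.25955 = 0.5783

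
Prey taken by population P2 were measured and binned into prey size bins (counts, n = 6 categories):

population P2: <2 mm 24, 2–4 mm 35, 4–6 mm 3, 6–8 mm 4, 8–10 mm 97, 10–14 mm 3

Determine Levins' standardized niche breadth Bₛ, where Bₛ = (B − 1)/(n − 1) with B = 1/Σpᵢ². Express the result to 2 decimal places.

Proportions for population P2 (n=166): 24/166=0.1446, 35/166=0.2108, 3/166=0.0181, 4/166=0.0241, 97/166=0.5843, 3/166=0.0181
Σpᵢ² = 0.1446² + 0.2108² + 0.0181² + 0.0241² + 0.5843² + 0.0181² = 0.020909 + 0.044437 + 0.000328 + 0.000581 + 0.341406 + 0.000328 = 0.407989
B = 1 / 0.407989 = 2.4510
Bₛ = (B − 1)/(n − 1) = (2.4510 − 1)/(6 − 1) = 1.4510/5 = 0.2902

0.29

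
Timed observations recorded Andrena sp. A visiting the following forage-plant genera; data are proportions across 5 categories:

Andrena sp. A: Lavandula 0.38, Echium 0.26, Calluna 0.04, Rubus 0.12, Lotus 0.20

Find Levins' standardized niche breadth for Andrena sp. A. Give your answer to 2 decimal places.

Σpᵢ² = 0.38² + 0.26² + 0.04² + 0.12² + 0.20² = 0.1444 + 0.0676 + 0.0016 + 0.0144 + 0.0400 = 0.2680
B = 1 / 0.2680 = 3.7313
Bₛ = (B − 1)/(n − 1) = (3.7313 − 1)/(5 − 1) = 2.7313/4 = 0.6828

0.68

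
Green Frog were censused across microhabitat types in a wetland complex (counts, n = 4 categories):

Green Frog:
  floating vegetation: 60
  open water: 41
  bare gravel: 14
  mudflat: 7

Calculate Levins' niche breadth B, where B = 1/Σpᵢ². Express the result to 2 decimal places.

Proportions for Green Frog (n=122): 60/122=0.4918, 41/122=0.3361, 14/122=0.1148, 7/122=0.0574
Σpᵢ² = 0.4918² + 0.3361² + 0.1148² + 0.0574² = 0.241867 + 0.112963 + 0.013179 + 0.003295 = 0.371304
B = 1 / 0.371304 = 2.6932

2.69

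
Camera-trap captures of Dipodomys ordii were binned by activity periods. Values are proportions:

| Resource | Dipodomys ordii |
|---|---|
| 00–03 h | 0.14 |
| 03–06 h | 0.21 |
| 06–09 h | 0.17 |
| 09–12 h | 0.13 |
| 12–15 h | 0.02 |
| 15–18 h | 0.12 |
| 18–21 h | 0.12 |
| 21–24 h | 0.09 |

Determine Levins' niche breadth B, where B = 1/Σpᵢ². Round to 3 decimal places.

Σpᵢ² = 0.14² + 0.21² + 0.17² + 0.13² + 0.02² + 0.12² + 0.12² + 0.09² = 0.0196 + 0.0441 + 0.0289 + 0.0169 + 0.0004 + 0.0144 + 0.0144 + 0.0081 = 0.1468
B = 1 / 0.1468 = 6.81199

6.812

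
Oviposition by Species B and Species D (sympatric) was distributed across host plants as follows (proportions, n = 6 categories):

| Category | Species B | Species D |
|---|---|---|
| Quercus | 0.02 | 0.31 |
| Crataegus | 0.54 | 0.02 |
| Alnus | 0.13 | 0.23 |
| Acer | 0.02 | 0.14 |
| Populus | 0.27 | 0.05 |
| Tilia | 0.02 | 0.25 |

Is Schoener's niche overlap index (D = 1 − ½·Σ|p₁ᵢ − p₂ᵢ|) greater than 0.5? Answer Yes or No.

No

Σ|p₁ᵢ − p₂ᵢ| = 0.29 + 0.52 + 0.10 + 0.12 + 0.22 + 0.23 = 1.48
D = 1 − ½ × 1.48 = 1 − 0.740 = 0.2600
D = 0.2600 < 0.5 → No.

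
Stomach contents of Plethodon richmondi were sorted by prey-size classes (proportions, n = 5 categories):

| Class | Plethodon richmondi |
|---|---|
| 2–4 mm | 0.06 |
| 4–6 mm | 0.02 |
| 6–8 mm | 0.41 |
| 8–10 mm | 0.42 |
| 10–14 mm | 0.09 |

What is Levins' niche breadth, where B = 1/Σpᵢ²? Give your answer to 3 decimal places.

Σpᵢ² = 0.06² + 0.02² + 0.41² + 0.42² + 0.09² = 0.0036 + 0.0004 + 0.1681 + 0.1764 + 0.0081 = 0.3566
B = 1 / 0.3566 = 2.80426

2.804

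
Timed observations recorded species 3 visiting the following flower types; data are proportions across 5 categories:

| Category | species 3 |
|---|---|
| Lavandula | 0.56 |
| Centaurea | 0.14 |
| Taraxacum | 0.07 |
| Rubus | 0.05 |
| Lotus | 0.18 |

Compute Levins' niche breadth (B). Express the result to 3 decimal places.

2.681

Σpᵢ² = 0.56² + 0.14² + 0.07² + 0.05² + 0.18² = 0.3136 + 0.0196 + 0.0049 + 0.0025 + 0.0324 = 0.3730
B = 1 / 0.3730 = 2.68097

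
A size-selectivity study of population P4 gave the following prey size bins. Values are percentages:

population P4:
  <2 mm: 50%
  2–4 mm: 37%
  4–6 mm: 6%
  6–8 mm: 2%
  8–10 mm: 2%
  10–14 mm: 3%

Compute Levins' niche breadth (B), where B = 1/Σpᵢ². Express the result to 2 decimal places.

Convert percentages to proportions (divide by 100).
Σpᵢ² = 0.50² + 0.37² + 0.06² + 0.02² + 0.02² + 0.03² = 0.2500 + 0.1369 + 0.0036 + 0.0004 + 0.0004 + 0.0009 = 0.3922
B = 1 / 0.3922 = 2.5497

2.55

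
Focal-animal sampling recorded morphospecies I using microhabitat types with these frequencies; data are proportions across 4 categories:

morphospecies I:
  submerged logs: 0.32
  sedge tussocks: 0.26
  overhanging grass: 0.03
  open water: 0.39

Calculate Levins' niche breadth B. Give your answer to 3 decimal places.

Σpᵢ² = 0.32² + 0.26² + 0.03² + 0.39² = 0.1024 + 0.0676 + 0.0009 + 0.1521 = 0.3230
B = 1 / 0.3230 = 3.09598

3.096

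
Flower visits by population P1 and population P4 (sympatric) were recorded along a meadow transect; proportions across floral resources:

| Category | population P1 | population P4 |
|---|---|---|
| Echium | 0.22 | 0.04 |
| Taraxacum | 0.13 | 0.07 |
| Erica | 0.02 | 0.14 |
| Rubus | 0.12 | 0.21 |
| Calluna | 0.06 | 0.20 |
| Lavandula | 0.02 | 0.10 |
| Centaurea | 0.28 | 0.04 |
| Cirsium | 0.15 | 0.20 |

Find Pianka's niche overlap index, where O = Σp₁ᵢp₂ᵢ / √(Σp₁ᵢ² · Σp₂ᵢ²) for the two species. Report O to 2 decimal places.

Σ p₁ᵢp₂ᵢ = 0.0088 + 0.0091 + 0.0028 + 0.0252 + 0.0120 + 0.0020 + 0.0112 + 0.0300 = 0.1011
Σp_1ᵢ² = 0.22² + 0.13² + 0.02² + 0.12² + 0.06² + 0.02² + 0.28² + 0.15² = 0.0484 + 0.0169 + 0.0004 + 0.0144 + 0.0036 + 0.0004 + 0.0784 + 0.0225 = 0.1850
Σp_2ᵢ² = 0.04² + 0.07² + 0.14² + 0.21² + 0.20² + 0.10² + 0.04² + 0.20² = 0.0016 + 0.0049 + 0.0196 + 0.0441 + 0.0400 + 0.0100 + 0.0016 + 0.0400 = 0.1618
O = 0.1011 / √(0.1850 × 0.1618) = 0.1011 / 0.17301 = 0.5844

0.58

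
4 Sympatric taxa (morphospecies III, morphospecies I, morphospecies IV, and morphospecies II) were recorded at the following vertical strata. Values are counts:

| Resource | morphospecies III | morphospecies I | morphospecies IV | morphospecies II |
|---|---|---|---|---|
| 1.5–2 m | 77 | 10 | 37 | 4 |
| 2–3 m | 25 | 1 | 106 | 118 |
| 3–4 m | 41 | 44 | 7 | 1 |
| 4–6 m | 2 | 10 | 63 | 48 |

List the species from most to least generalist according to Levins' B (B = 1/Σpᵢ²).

Proportions for morphospecies III (n=145): 77/145=0.5310, 25/145=0.1724, 41/145=0.2828, 2/145=0.0138
Proportions for morphospecies I (n=65): 10/65=0.1538, 1/65=0.0154, 44/65=0.6769, 10/65=0.1538
Proportions for morphospecies IV (n=213): 37/213=0.1737, 106/213=0.4977, 7/213=0.0329, 63/213=0.2958
Proportions for morphospecies II (n=171): 4/171=0.0234, 118/171=0.6901, 1/171=0.0058, 48/171=0.2807
Σp_IIIᵢ² = 0.5310² + 0.1724² + 0.2828² + 0.0138² = 0.281961 + 0.029722 + 0.079976 + 0.000190 = 0.391849
B_III = 1 / 0.391849 = 2.5520
Σp_Iᵢ² = 0.1538² + 0.0154² + 0.6769² + 0.1538² = 0.023654 + 0.000237 + 0.458194 + 0.023654 = 0.505739
B_I = 1 / 0.505739 = 1.9773
Σp_IVᵢ² = 0.1737² + 0.4977² + 0.0329² + 0.2958² = 0.030172 + 0.247705 + 0.001082 + 0.087498 = 0.366457
B_IV = 1 / 0.366457 = 2.7288
Σp_IIᵢ² = 0.0234² + 0.6901² + 0.0058² + 0.2807² = 0.000548 + 0.476238 + 0.000034 + 0.078792 = 0.555612
B_II = 1 / 0.555612 = 1.7998
Ranking by B (broadest → narrowest): morphospecies IV (2.73) > morphospecies III (2.55) > morphospecies I (1.98) > morphospecies II (1.80)

morphospecies IV > morphospecies III > morphospecies I > morphospecies II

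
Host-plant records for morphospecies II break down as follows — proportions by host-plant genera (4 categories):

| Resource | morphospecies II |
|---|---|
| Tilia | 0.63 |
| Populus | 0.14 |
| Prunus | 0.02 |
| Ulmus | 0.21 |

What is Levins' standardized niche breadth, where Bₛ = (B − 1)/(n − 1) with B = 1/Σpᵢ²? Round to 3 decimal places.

Σpᵢ² = 0.63² + 0.14² + 0.02² + 0.21² = 0.3969 + 0.0196 + 0.0004 + 0.0441 = 0.4610
B = 1 / 0.4610 = 2.16920
Bₛ = (B − 1)/(n − 1) = (2.16920 − 1)/(4 − 1) = 1.16920/3 = 0.38973

0.390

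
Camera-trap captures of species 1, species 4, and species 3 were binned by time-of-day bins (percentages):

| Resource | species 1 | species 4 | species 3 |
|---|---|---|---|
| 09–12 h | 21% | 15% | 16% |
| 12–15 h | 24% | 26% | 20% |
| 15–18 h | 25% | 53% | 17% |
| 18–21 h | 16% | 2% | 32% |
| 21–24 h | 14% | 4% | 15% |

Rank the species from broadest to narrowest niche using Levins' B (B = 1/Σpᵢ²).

Convert percentages to proportions (divide by 100).
Σp_1ᵢ² = 0.21² + 0.24² + 0.25² + 0.16² + 0.14² = 0.0441 + 0.0576 + 0.0625 + 0.0256 + 0.0196 = 0.2094
B_1 = 1 / 0.2094 = 4.7755
Σp_4ᵢ² = 0.15² + 0.26² + 0.53² + 0.02² + 0.04² = 0.0225 + 0.0676 + 0.2809 + 0.0004 + 0.0016 = 0.3730
B_4 = 1 / 0.3730 = 2.6810
Σp_3ᵢ² = 0.16² + 0.20² + 0.17² + 0.32² + 0.15² = 0.0256 + 0.0400 + 0.0289 + 0.1024 + 0.0225 = 0.2194
B_3 = 1 / 0.2194 = 4.5579
Ranking by B (broadest → narrowest): species 1 (4.78) > species 3 (4.56) > species 4 (2.68)

species 1 > species 3 > species 4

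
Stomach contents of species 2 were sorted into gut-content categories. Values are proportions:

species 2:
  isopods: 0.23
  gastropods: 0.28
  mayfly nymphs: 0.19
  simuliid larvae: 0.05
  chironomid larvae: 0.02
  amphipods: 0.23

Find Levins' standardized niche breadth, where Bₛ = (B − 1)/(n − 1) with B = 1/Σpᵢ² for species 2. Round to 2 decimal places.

Σpᵢ² = 0.23² + 0.28² + 0.19² + 0.05² + 0.02² + 0.23² = 0.0529 + 0.0784 + 0.0361 + 0.0025 + 0.0004 + 0.0529 = 0.2232
B = 1 / 0.2232 = 4.4803
Bₛ = (B − 1)/(n − 1) = (4.4803 − 1)/(6 − 1) = 3.4803/5 = 0.6961

0.70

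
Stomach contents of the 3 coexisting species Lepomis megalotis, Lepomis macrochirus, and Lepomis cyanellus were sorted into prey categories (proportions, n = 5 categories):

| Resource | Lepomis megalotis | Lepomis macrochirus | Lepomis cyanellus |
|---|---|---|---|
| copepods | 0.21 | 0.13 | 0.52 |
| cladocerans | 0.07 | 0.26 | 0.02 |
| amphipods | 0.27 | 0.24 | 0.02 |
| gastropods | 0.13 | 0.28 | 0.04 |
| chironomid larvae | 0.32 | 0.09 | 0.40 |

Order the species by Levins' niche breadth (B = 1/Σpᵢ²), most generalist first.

Σp_megaᵢ² = 0.21² + 0.07² + 0.27² + 0.13² + 0.32² = 0.0441 + 0.0049 + 0.0729 + 0.0169 + 0.1024 = 0.2412
B_mega = 1 / 0.2412 = 4.1459
Σp_macrᵢ² = 0.13² + 0.26² + 0.24² + 0.28² + 0.09² = 0.0169 + 0.0676 + 0.0576 + 0.0784 + 0.0081 = 0.2286
B_macr = 1 / 0.2286 = 4.3745
Σp_cyanᵢ² = 0.52² + 0.02² + 0.02² + 0.04² + 0.40² = 0.2704 + 0.0004 + 0.0004 + 0.0016 + 0.1600 = 0.4328
B_cyan = 1 / 0.4328 = 2.3105
Ranking by B (broadest → narrowest): Lepomis macrochirus (4.37) > Lepomis megalotis (4.15) > Lepomis cyanellus (2.31)

Lepomis macrochirus > Lepomis megalotis > Lepomis cyanellus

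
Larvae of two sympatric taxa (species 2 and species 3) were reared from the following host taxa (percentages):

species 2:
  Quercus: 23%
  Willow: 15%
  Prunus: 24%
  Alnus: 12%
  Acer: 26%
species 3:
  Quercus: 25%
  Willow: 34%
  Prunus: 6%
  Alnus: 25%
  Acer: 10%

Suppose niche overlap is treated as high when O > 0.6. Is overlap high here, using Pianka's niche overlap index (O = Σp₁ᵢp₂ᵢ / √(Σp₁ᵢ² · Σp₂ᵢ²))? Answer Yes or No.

Yes

Convert percentages to proportions (divide by 100).
Σ p₁ᵢp₂ᵢ = 0.0575 + 0.0510 + 0.0144 + 0.0300 + 0.0260 = 0.1789
Σp_1ᵢ² = 0.23² + 0.15² + 0.24² + 0.12² + 0.26² = 0.0529 + 0.0225 + 0.0576 + 0.0144 + 0.0676 = 0.2150
Σp_2ᵢ² = 0.25² + 0.34² + 0.06² + 0.25² + 0.10² = 0.0625 + 0.1156 + 0.0036 + 0.0625 + 0.0100 = 0.2542
O = 0.1789 / √(0.2150 × 0.2542) = 0.1789 / 0.23378 = 0.7652
O = 0.7652 > 0.6 → Yes.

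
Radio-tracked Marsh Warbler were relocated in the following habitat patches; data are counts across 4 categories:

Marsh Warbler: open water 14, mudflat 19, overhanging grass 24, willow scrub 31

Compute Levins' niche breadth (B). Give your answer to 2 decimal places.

3.70

Proportions for Marsh Warbler (n=88): 14/88=0.1591, 19/88=0.2159, 24/88=0.2727, 31/88=0.3523
Σpᵢ² = 0.1591² + 0.2159² + 0.2727² + 0.3523² = 0.025313 + 0.046613 + 0.074365 + 0.124115 = 0.270406
B = 1 / 0.270406 = 3.6981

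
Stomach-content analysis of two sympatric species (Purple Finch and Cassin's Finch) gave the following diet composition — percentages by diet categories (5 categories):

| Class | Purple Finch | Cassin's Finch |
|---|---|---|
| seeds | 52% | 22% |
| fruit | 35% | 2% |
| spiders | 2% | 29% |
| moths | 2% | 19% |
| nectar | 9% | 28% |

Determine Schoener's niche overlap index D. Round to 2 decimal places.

0.37

Convert percentages to proportions (divide by 100).
Σ|p₁ᵢ − p₂ᵢ| = 0.30 + 0.33 + 0.27 + 0.17 + 0.19 = 1.26
D = 1 − ½ × 1.26 = 1 − 0.630 = 0.3700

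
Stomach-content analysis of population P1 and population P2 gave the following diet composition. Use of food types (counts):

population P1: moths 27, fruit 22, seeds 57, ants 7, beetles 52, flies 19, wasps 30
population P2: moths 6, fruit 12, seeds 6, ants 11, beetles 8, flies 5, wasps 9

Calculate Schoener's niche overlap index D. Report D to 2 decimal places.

0.71

Proportions for population P1 (n=214): 27/214=0.1262, 22/214=0.1028, 57/214=0.2664, 7/214=0.0327, 52/214=0.2430, 19/214=0.0888, 30/214=0.1402
Proportions for population P2 (n=57): 6/57=0.1053, 12/57=0.2105, 6/57=0.1053, 11/57=0.1930, 8/57=0.1404, 5/57=0.0877, 9/57=0.1579
Σ|p₁ᵢ − p₂ᵢ| = 0.0209 + 0.1077 + 0.1611 + 0.1603 + 0.1026 + 0.0011 + 0.0177 = 0.5714
D = 1 − ½ × 0.5714 = 1 − 0.28570 = 0.71430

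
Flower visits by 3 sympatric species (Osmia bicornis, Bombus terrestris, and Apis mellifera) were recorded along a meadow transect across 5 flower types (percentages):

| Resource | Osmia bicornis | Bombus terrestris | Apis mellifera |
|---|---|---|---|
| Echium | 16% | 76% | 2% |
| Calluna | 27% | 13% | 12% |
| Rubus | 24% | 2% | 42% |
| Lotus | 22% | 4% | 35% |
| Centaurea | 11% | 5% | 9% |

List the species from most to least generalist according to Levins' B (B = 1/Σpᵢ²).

Convert percentages to proportions (divide by 100).
Σp_bicoᵢ² = 0.16² + 0.27² + 0.24² + 0.22² + 0.11² = 0.0256 + 0.0729 + 0.0576 + 0.0484 + 0.0121 = 0.2166
B_bico = 1 / 0.2166 = 4.6168
Σp_terrᵢ² = 0.76² + 0.13² + 0.02² + 0.04² + 0.05² = 0.5776 + 0.0169 + 0.0004 + 0.0016 + 0.0025 = 0.5990
B_terr = 1 / 0.5990 = 1.6694
Σp_mellᵢ² = 0.02² + 0.12² + 0.42² + 0.35² + 0.09² = 0.0004 + 0.0144 + 0.1764 + 0.1225 + 0.0081 = 0.3218
B_mell = 1 / 0.3218 = 3.1075
Ranking by B (broadest → narrowest): Osmia bicornis (4.62) > Apis mellifera (3.11) > Bombus terrestris (1.67)

Osmia bicornis > Apis mellifera > Bombus terrestris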